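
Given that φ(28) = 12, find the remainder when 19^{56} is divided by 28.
By Euler: 19^{12} ≡ 1 mod 28 since gcd(19, 28) = 1. 56 = 4×12 + 8. So 19^{56} ≡ 19^{8} ≡ 25 mod 28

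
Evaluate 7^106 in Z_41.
Using Fermat: 7^{40} ≡ 1 mod 41. 106 ≡ 26 mod 40. So 7^{106} ≡ 7^{26} ≡ 21 mod 41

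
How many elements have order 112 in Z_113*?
There are φ(113-1) = φ(112) = 48 primitive roots modulo 113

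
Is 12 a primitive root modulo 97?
12^{16} ≡ 1 mod 97 and 16 < 96, so ord_97(12) = 16 ≠ 96 and 12 is not a primitive root.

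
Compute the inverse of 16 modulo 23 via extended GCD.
Extended GCD: 16(-10) + 23(7) = 1. So 16^(-1) ≡ -10 ≡ 13 mod 23. Verify: 16 × 13 = 208 ≡ 1 mod 23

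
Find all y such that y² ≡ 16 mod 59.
The square roots of 16 mod 59 are 4 and 55. Verify: 4² = 16 ≡ 16 mod 59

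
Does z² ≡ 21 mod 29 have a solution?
By Euler's criterion: 21^{14} ≡ 28 mod 29. Since this equals -1 (≡ 28), 21 is not a QR.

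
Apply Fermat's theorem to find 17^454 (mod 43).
By Fermat: 17^{42} ≡ 1 (mod 43). 454 ≡ 34 (mod 42). So 17^{454} ≡ 17^{34} ≡ 13 (mod 43)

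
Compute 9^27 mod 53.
By repeated squaring mod 53: 9^{1}≡9, 9^{2}≡28, 9^{4}≡42, 9^{8}≡15, 9^{16}≡13. Then 9^{27} = 9^{16+8+2+1} ≡ 13 × 15 × 28 × 9 ≡ 9 mod 53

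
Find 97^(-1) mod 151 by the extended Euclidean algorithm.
Extended GCD: 97(-14) + 151(9) = 1. So 97^(-1) ≡ -14 ≡ 137 mod 151. Verify: 97 × 137 = 13289 ≡ 1 mod 151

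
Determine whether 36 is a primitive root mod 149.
36^{37} ≡ 1 mod 149 and 37 < 148, so ord_149(36) = 37 ≠ 148 and 36 is not a primitive root.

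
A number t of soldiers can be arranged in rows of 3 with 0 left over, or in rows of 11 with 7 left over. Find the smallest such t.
M = 3 × 11 = 33. M₁ = 11, y₁ ≡ 2 mod 3. M₂ = 3, y₂ ≡ 4 mod 11. t = 0×11×2 + 7×3×4 ≡ 18 mod 33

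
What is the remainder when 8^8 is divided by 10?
By repeated squaring (mod 10): 8^{1}≡8, 8^{2}≡4, 8^{4}≡6, 8^{8}≡6. So 8^{8} ≡ 6 (mod 10)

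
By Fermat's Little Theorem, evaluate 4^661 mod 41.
By Fermat: 4^{40} ≡ 1 mod 41. 661 ≡ 21 mod 40. So 4^{661} ≡ 4^{21} ≡ 4 mod 41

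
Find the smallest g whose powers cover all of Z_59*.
g = 2. Powers: [2, 4, 8, 16, 32, 5, ...] generates all 58 non-zero residues.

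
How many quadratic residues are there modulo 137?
Exactly half the non-zero residues mod a prime are QRs: (137-1)/2 = 68.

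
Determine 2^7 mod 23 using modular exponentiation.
By repeated squaring (mod 23): 2^{1}≡2, 2^{2}≡4, 2^{4}≡16. Then 2^{7} = 2^{4+2+1} ≡ 16 × 4 × 2 ≡ 13 (mod 23)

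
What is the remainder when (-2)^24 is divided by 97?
By repeated squaring (mod 97): (-2)^{1}≡95, (-2)^{2}≡4, (-2)^{4}≡16, (-2)^{8}≡62, (-2)^{16}≡61. Then (-2)^{24} = (-2)^{16+8} ≡ 61 × 62 ≡ 96 (mod 97)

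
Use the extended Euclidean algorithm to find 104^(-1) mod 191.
Extended GCD: 104(90) + 191(-49) = 1. So 104^(-1) ≡ 90 mod 191. Verify: 104 × 90 = 9360 ≡ 1 mod 191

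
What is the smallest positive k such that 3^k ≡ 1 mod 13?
Powers of 3 mod 13: 3^1≡3, 3^2≡9, 3^3≡1. So the order of 3 is 3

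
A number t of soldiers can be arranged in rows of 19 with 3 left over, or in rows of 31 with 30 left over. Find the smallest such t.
M = 19 × 31 = 589. M₁ = 31, y₁ ≡ 8 (mod 19). M₂ = 19, y₂ ≡ 18 (mod 31). t = 3×31×8 + 30×19×18 ≡ 402 (mod 589)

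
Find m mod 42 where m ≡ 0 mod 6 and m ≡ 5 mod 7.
M = 6 × 7 = 42. M₁ = 7, y₁ ≡ 1 mod 6. M₂ = 6, y₂ ≡ 6 mod 7. m = 0×7×1 + 5×6×6 ≡ 12 mod 42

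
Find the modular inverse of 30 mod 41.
Since 41 is prime, by Fermat 30^(-1) ≡ 30^{39} ≡ 26 (mod 41). Verify: 30 × 26 = 780 ≡ 1 (mod 41)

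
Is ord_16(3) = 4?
Powers of 3 mod 16: 3^1≡3, 3^2≡9, 3^3≡11, 3^4≡1. First k with 3^k≡1 is k=4. Yes, ord_16(3) = 4.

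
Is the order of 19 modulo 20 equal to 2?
Powers of 19 mod 20: 19^1≡19, 19^2≡1. First k with 19^k≡1 is k=2. Yes, ord_20(19) = 2.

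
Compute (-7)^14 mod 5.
Using Fermat: (-7)^{4} ≡ 1 mod 5. 14 ≡ 2 mod 4. So (-7)^{14} ≡ (-7)^{2} ≡ 4 mod 5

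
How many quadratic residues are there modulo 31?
Exactly half the non-zero residues mod a prime are QRs: (31-1)/2 = 15.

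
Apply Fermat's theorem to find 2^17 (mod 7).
By Fermat: 2^{6} ≡ 1 (mod 7). 17 = 2×6 + 5. So 2^{17} ≡ 2^{5} ≡ 4 (mod 7)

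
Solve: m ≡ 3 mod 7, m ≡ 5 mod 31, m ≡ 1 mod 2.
M = 7 × 31 × 2 = 434. M₁ = 62, y₁ ≡ 6 mod 7. M₂ = 14, y₂ ≡ 20 mod 31. M₃ = 217, y₃ ≡ 1 mod 2. m = 3×62×6 + 5×14×20 + 1×217×1 ≡ 129 mod 434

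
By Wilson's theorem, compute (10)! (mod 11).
By Wilson's theorem, (10)! ≡ -1 ≡ 10 (mod 11)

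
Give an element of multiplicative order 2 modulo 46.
45 has order 2 mod 46 since 45^{2} ≡ 1 mod 46 and no smaller power works.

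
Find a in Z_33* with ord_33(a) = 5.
4 has order 5 mod 33 since 4^{5} ≡ 1 (mod 33) and no smaller power works.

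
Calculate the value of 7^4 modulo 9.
7^{4} = 2401 ≡ 7 (mod 9)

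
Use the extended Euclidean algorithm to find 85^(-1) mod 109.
Extended GCD: 85(-50) + 109(39) = 1. So 85^(-1) ≡ -50 ≡ 59 mod 109. Verify: 85 × 59 = 5015 ≡ 1 mod 109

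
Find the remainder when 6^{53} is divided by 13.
By Fermat: 6^{12} ≡ 1 mod 13. 53 = 4×12 + 5. So 6^{53} ≡ 6^{5} ≡ 2 mod 13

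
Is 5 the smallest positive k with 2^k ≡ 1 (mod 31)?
Powers of 2 mod 31: 2^1≡2, 2^2≡4, 2^3≡8, 2^4≡16, 2^5≡1. First k with 2^k≡1 is k=5. Yes, ord_31(2) = 5.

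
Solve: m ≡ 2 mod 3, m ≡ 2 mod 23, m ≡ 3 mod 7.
M = 3 × 23 × 7 = 483. M₁ = 161, y₁ ≡ 2 mod 3. M₂ = 21, y₂ ≡ 11 mod 23. M₃ = 69, y₃ ≡ 6 mod 7. m = 2×161×2 + 2×21×11 + 3×69×6 ≡ 416 mod 483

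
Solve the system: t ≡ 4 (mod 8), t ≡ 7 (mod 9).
M = 8 × 9 = 72. M₁ = 9, y₁ ≡ 1 (mod 8). M₂ = 8, y₂ ≡ 8 (mod 9). t = 4×9×1 + 7×8×8 ≡ 52 (mod 72)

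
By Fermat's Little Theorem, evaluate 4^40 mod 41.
By Fermat's Little Theorem, 4^{40} ≡ 1 (mod 41) since 41 is prime and gcd(4, 41) = 1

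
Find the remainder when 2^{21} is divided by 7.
By Fermat: 2^{6} ≡ 1 mod 7. 21 = 3×6 + 3. So 2^{21} ≡ 2^{3} ≡ 1 mod 7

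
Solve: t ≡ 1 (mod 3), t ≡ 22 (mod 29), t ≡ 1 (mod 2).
M = 3 × 29 × 2 = 174. M₁ = 58, y₁ ≡ 1 (mod 3). M₂ = 6, y₂ ≡ 5 (mod 29). M₃ = 87, y₃ ≡ 1 (mod 2). t = 1×58×1 + 22×6×5 + 1×87×1 ≡ 109 (mod 174)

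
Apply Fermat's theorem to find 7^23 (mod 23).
By Fermat: 7^{22} ≡ 1 (mod 23). So 7^{23} = 7^{22} · 7^{1} ≡ 7^{1} ≡ 7 (mod 23)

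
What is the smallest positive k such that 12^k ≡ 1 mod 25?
Powers of 12 mod 25: 12^1≡12, 12^2≡19, 12^3≡3, 12^4≡11, 12^5≡7, 12^6≡9, 12^7≡8, 12^8≡21, 12^9≡2, 12^10≡24, 12^11≡13, 12^12≡6, 12^13≡22, 12^14≡14, 12^15≡18, 12^16≡16, 12^17≡17, 12^18≡4, 12^19≡23, 12^20≡1. So the order of 12 is 20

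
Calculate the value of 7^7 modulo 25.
By repeated squaring (mod 25): 7^{1}≡7, 7^{2}≡24, 7^{4}≡1. Then 7^{7} = 7^{4+2+1} ≡ 1 × 24 × 7 ≡ 18 (mod 25)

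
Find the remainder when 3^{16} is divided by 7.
By Fermat: 3^{6} ≡ 1 (mod 7). 16 = 2×6 + 4. So 3^{16} ≡ 3^{4} ≡ 4 (mod 7)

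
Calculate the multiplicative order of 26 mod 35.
Powers of 26 mod 35: 26^1≡26, 26^2≡11, 26^3≡6, 26^4≡16, 26^5≡31, 26^6≡1. So the order of 26 is 6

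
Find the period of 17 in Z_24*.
Powers of 17 mod 24: 17^1≡17, 17^2≡1. Order = 2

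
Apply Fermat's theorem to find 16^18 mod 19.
By Fermat's Little Theorem, 16^{18} ≡ 1 mod 19 since 19 is prime and gcd(16, 19) = 1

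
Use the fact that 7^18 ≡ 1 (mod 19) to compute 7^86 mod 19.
By Fermat: 7^{18} ≡ 1 (mod 19). 86 = 4×18 + 14. So 7^{86} ≡ 7^{14} ≡ 11 (mod 19)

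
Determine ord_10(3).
Powers of 3 mod 10: 3^1≡3, 3^2≡9, 3^3≡7, 3^4≡1. So the order of 3 is 4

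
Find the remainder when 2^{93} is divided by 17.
By Fermat: 2^{16} ≡ 1 mod 17. 93 = 5×16 + 13. So 2^{93} ≡ 2^{13} ≡ 15 mod 17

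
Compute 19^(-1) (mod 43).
Since 43 is prime, by Fermat 19^(-1) ≡ 19^{41} ≡ 34 (mod 43). Verify: 19 × 34 = 646 ≡ 1 (mod 43)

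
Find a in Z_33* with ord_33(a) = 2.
10 has order 2 mod 33 since 10^{2} ≡ 1 mod 33 and no smaller power works.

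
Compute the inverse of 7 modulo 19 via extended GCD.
Extended GCD: 7(-8) + 19(3) = 1. So 7^(-1) ≡ -8 ≡ 11 (mod 19). Verify: 7 × 11 = 77 ≡ 1 (mod 19)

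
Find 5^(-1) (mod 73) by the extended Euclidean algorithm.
Extended GCD: 5(-29) + 73(2) = 1. So 5^(-1) ≡ -29 ≡ 44 (mod 73). Verify: 5 × 44 = 220 ≡ 1 (mod 73)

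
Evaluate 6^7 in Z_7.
Using Fermat: 6^{6} ≡ 1 (mod 7). 7 ≡ 1 (mod 6). So 6^{7} ≡ 6^{1} ≡ 6 (mod 7)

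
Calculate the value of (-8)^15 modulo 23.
By repeated squaring mod 23: (-8)^{1}≡15, (-8)^{2}≡18, (-8)^{4}≡2, (-8)^{8}≡4. Then (-8)^{15} = (-8)^{8+4+2+1} ≡ 4 × 2 × 18 × 15 ≡ 21 mod 23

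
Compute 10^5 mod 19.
By repeated squaring (mod 19): 10^{1}≡10, 10^{2}≡5, 10^{4}≡6. Then 10^{5} = 10^{4+1} ≡ 6 × 10 ≡ 3 (mod 19)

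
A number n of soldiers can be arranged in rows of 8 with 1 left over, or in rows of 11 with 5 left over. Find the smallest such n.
M = 8 × 11 = 88. M₁ = 11, y₁ ≡ 3 mod 8. M₂ = 8, y₂ ≡ 7 mod 11. n = 1×11×3 + 5×8×7 ≡ 49 mod 88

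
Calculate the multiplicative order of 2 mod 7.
Powers of 2 mod 7: 2^1≡2, 2^2≡4, 2^3≡1. ord_7(2) = 3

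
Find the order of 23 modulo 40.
Powers of 23 mod 40: 23^1≡23, 23^2≡9, 23^3≡7, 23^4≡1. Order = 4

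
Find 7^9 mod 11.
By repeated squaring mod 11: 7^{1}≡7, 7^{2}≡5, 7^{4}≡3, 7^{8}≡9. Then 7^{9} = 7^{8+1} ≡ 9 × 7 ≡ 8 mod 11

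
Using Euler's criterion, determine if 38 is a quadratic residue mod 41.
By Euler's criterion: 38^{20} ≡ 40 (mod 41). Since this equals -1 (≡ 40), 38 is not a QR.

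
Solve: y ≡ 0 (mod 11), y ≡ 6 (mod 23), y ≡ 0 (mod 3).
M = 11 × 23 × 3 = 759. M₁ = 69, y₁ ≡ 4 (mod 11). M₂ = 33, y₂ ≡ 7 (mod 23). M₃ = 253, y₃ ≡ 1 (mod 3). y = 0×69×4 + 6×33×7 + 0×253×1 ≡ 627 (mod 759)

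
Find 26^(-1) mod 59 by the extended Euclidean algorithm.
Extended GCD: 26(25) + 59(-11) = 1. So 26^(-1) ≡ 25 mod 59. Verify: 26 × 25 = 650 ≡ 1 mod 59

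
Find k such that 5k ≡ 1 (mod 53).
Since 53 is prime, by Fermat 5^(-1) ≡ 5^{51} ≡ 32 (mod 53). Verify: 5 × 32 = 160 ≡ 1 (mod 53)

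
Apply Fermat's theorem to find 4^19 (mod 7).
By Fermat: 4^{6} ≡ 1 (mod 7). 19 = 3×6 + 1. So 4^{19} ≡ 4^{1} ≡ 4 (mod 7)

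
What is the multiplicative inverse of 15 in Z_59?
Since 59 is prime, by Fermat 15^(-1) ≡ 15^{57} ≡ 4 (mod 59). Verify: 15 × 4 = 60 ≡ 1 (mod 59)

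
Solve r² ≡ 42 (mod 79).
The square roots of 42 mod 79 are 11 and 68. Verify: 11² = 121 ≡ 42 (mod 79)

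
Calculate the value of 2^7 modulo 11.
By repeated squaring (mod 11): 2^{1}≡2, 2^{2}≡4, 2^{4}≡5. Then 2^{7} = 2^{4+2+1} ≡ 5 × 4 × 2 ≡ 7 (mod 11)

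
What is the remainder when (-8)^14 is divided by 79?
By repeated squaring mod 79: (-8)^{1}≡71, (-8)^{2}≡64, (-8)^{4}≡67, (-8)^{8}≡65. Then (-8)^{14} = (-8)^{8+4+2} ≡ 65 × 67 × 64 ≡ 8 mod 79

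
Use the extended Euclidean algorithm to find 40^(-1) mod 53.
Extended GCD: 40(4) + 53(-3) = 1. So 40^(-1) ≡ 4 mod 53. Verify: 40 × 4 = 160 ≡ 1 mod 53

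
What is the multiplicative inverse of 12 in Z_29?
Since 29 is prime, by Fermat 12^(-1) ≡ 12^{27} ≡ 17 (mod 29). Verify: 12 × 17 = 204 ≡ 1 (mod 29)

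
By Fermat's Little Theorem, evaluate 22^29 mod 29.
By Fermat: 22^{28} ≡ 1 (mod 29). So 22^{29} = 22^{28} · 22^{1} ≡ 22^{1} ≡ 22 (mod 29)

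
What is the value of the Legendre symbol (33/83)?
(33/83) = 33^{41} mod 83 = 1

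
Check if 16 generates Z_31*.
16^{5} ≡ 1 mod 31 and 5 < 30, so ord_31(16) = 5 ≠ 30 and 16 is not a primitive root.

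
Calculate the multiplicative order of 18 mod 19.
Powers of 18 mod 19: 18^1≡18, 18^2≡1. ord_19(18) = 2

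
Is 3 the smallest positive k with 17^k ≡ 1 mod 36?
Powers of 17 mod 36: 17^1≡17, 17^2≡1. Already 17^2≡1, so the order is 2 < 3. No, the actual order is 2.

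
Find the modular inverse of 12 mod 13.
Since 13 is prime, by Fermat 12^(-1) ≡ 12^{11} ≡ 12 (mod 13). Verify: 12 × 12 = 144 ≡ 1 (mod 13)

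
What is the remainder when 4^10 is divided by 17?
By repeated squaring mod 17: 4^{1}≡4, 4^{2}≡16, 4^{4}≡1, 4^{8}≡1. Then 4^{10} = 4^{8+2} ≡ 1 × 16 ≡ 16 mod 17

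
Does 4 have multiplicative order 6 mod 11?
Powers of 4 mod 11: 4^1≡4, 4^2≡5, 4^3≡9, 4^4≡3, 4^5≡1. Already 4^5≡1, so the order is 5 < 6. No, the actual order is 5.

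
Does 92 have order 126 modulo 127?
ord_127(92) divides 126. For each prime q|126: 92^{63}≡126, 92^{42}≡107, 92^{18}≡32, none ≡ 1. So 92 has order 126 and is a primitive root mod 127.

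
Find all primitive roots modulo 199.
There are φ(198) = 60 primitive roots mod 199: {3, 6, 15, 22, 30, 34, 38, 39, 41, 44, 48, 54, 68, 69, 71, 73, 75, 77, 84, 87, 95, 97, 99, 105, 108, 110, 113, 118, 119, 120, 127, 129, 133, 134, 142, 143, 146, 148, 149, 150, 152, 153, 154, 163, 164, 166, 167, 168, 170, 173, 176, 179, 183, 185, 186, 189, 190, 192, 195, 197}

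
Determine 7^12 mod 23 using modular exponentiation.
By repeated squaring (mod 23): 7^{1}≡7, 7^{2}≡3, 7^{4}≡9, 7^{8}≡12. Then 7^{12} = 7^{8+4} ≡ 12 × 9 ≡ 16 (mod 23)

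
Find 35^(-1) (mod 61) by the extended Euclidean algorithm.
Extended GCD: 35(7) + 61(-4) = 1. So 35^(-1) ≡ 7 (mod 61). Verify: 35 × 7 = 245 ≡ 1 (mod 61)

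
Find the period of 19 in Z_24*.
Powers of 19 mod 24: 19^1≡19, 19^2≡1. Order = 2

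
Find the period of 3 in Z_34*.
Powers of 3 mod 34: 3^1≡3, 3^2≡9, 3^3≡27, 3^4≡13, 3^5≡5, 3^6≡15, 3^7≡11, 3^8≡33, 3^9≡31, 3^10≡25, 3^11≡7, 3^12≡21, 3^13≡29, 3^14≡19, 3^15≡23, 3^16≡1. So the order of 3 is 16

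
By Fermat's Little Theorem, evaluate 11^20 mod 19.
By Fermat: 11^{18} ≡ 1 (mod 19). So 11^{20} = 11^{18} · 11^{2} ≡ 11^{2} ≡ 7 (mod 19)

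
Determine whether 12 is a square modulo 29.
By Euler's criterion: 12^{14} ≡ 28 mod 29. Since this equals -1 (≡ 28), 12 is not a QR.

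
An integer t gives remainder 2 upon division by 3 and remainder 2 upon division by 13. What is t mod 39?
M = 3 × 13 = 39. M₁ = 13, y₁ ≡ 1 mod 3. M₂ = 3, y₂ ≡ 9 mod 13. t = 2×13×1 + 2×3×9 ≡ 2 mod 39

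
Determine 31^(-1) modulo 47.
Since 47 is prime, by Fermat 31^(-1) ≡ 31^{45} ≡ 44 (mod 47). Verify: 31 × 44 = 1364 ≡ 1 (mod 47)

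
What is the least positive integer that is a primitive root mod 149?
g = 2. Powers: [2, 4, 8, 16, 32, 64, 128, 107, ...] generates all 148 non-zero residues.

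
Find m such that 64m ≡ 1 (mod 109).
Since 109 is prime, by Fermat 64^(-1) ≡ 64^{107} ≡ 46 (mod 109). Verify: 64 × 46 = 2944 ≡ 1 (mod 109)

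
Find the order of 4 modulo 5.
Powers of 4 mod 5: 4^1≡4, 4^2≡1. So the order of 4 is 2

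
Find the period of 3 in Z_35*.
Powers of 3 mod 35: 3^1≡3, 3^2≡9, 3^3≡27, 3^4≡11, 3^5≡33, 3^6≡29, 3^7≡17, 3^8≡16, 3^9≡13, 3^10≡4, 3^11≡12, 3^12≡1. So the order of 3 is 12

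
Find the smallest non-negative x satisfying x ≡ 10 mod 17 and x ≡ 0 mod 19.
M = 17 × 19 = 323. M₁ = 19, y₁ ≡ 9 mod 17. M₂ = 17, y₂ ≡ 9 mod 19. x = 10×19×9 + 0×17×9 ≡ 95 mod 323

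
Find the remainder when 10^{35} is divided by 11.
By Fermat: 10^{10} ≡ 1 mod 11. 35 = 3×10 + 5. So 10^{35} ≡ 10^{5} ≡ 10 mod 11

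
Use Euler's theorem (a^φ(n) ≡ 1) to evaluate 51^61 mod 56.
By Euler: 51^{24} ≡ 1 mod 56 since gcd(51, 56) = 1. 61 = 2×24 + 13. So 51^{61} ≡ 51^{13} ≡ 51 mod 56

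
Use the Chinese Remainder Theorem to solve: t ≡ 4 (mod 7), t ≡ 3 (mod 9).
M = 7 × 9 = 63. M₁ = 9, y₁ ≡ 4 (mod 7). M₂ = 7, y₂ ≡ 4 (mod 9). t = 4×9×4 + 3×7×4 ≡ 39 (mod 63)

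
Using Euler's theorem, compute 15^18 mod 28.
By Euler: 15^{12} ≡ 1 mod 28 since gcd(15, 28) = 1. 18 = 1×12 + 6. So 15^{18} ≡ 15^{6} ≡ 1 mod 28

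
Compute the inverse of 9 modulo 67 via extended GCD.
Extended GCD: 9(15) + 67(-2) = 1. So 9^(-1) ≡ 15 (mod 67). Verify: 9 × 15 = 135 ≡ 1 (mod 67)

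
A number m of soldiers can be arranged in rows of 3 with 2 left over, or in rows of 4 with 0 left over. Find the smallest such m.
M = 3 × 4 = 12. M₁ = 4, y₁ ≡ 1 mod 3. M₂ = 3, y₂ ≡ 3 mod 4. m = 2×4×1 + 0×3×3 ≡ 8 mod 12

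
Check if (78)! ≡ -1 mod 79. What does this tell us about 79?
(78)! mod 79 = 78. Since this equals -1 mod 79, Wilson confirms 79 is prime.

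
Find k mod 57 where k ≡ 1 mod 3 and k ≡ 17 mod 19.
M = 3 × 19 = 57. M₁ = 19, y₁ ≡ 1 mod 3. M₂ = 3, y₂ ≡ 13 mod 19. k = 1×19×1 + 17×3×13 ≡ 55 mod 57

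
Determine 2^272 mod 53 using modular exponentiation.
Using Fermat: 2^{52} ≡ 1 mod 53. 272 ≡ 12 mod 52. So 2^{272} ≡ 2^{12} ≡ 15 mod 53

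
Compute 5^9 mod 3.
Using Fermat: 5^{2} ≡ 1 (mod 3). 9 ≡ 1 (mod 2). So 5^{9} ≡ 5^{1} ≡ 2 (mod 3)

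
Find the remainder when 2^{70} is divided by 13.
By Fermat: 2^{12} ≡ 1 mod 13. 70 = 5×12 + 10. So 2^{70} ≡ 2^{10} ≡ 10 mod 13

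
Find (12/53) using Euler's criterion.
(12/53) = 12^{26} mod 53 = -1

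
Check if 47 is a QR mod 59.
By Euler's criterion: 47^{29} ≡ 58 mod 59. Since this equals -1 (≡ 58), 47 is not a QR.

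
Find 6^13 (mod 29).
By repeated squaring (mod 29): 6^{1}≡6, 6^{2}≡7, 6^{4}≡20, 6^{8}≡23. Then 6^{13} = 6^{8+4+1} ≡ 23 × 20 × 6 ≡ 5 (mod 29)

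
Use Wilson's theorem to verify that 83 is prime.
(82)! mod 83 = 82. Since this equals -1 (mod 83), Wilson confirms 83 is prime.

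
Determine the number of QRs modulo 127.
Exactly half the non-zero residues mod a prime are QRs: (127-1)/2 = 63.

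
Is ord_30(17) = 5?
Powers of 17 mod 30: 17^1≡17, 17^2≡19, 17^3≡23, 17^4≡1. Already 17^4≡1, so the order is 4 < 5. No, the actual order is 4.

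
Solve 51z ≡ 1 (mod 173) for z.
Since 173 is prime, by Fermat 51^(-1) ≡ 51^{171} ≡ 95 (mod 173). Verify: 51 × 95 = 4845 ≡ 1 (mod 173)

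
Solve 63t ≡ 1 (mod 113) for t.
Since 113 is prime, by Fermat 63^(-1) ≡ 63^{111} ≡ 61 (mod 113). Verify: 63 × 61 = 3843 ≡ 1 (mod 113)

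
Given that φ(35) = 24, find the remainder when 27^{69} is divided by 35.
By Euler: 27^{24} ≡ 1 mod 35 since gcd(27, 35) = 1. 69 = 2×24 + 21. So 27^{69} ≡ 27^{21} ≡ 27 mod 35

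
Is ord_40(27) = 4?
Powers of 27 mod 40: 27^1≡27, 27^2≡9, 27^3≡3, 27^4≡1. First k with 27^k≡1 is k=4. Yes, ord_40(27) = 4.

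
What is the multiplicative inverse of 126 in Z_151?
Since 151 is prime, by Fermat 126^(-1) ≡ 126^{149} ≡ 6 (mod 151). Verify: 126 × 6 = 756 ≡ 1 (mod 151)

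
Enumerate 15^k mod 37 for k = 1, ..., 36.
15^1, 15^2, ..., 15^{36} mod 37: [15, 3, 8, 9, 24, 27, 35, 7, 31, 21, 19, 26, 20, 4, 23, 12, 32, 36, 22, 34, 29, 28, 13, 10, 2, 30, 6, 16, 18, 11, 17, 33, 14, 25, 5, 1]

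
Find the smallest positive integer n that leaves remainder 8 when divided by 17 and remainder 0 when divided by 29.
M = 17 × 29 = 493. M₁ = 29, y₁ ≡ 10 (mod 17). M₂ = 17, y₂ ≡ 12 (mod 29). n = 8×29×10 + 0×17×12 ≡ 348 (mod 493)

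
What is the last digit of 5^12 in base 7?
Using Fermat: 5^{6} ≡ 1 mod 7. 12 ≡ 0 mod 6. So 5^{12} ≡ 5^{0} ≡ 1 mod 7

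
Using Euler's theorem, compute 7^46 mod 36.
By Euler: 7^{12} ≡ 1 mod 36 since gcd(7, 36) = 1. 46 = 3×12 + 10. So 7^{46} ≡ 7^{10} ≡ 25 mod 36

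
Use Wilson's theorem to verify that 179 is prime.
(178)! mod 179 = 178. Since this equals -1 mod 179, Wilson confirms 179 is prime.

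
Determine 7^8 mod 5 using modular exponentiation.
Using Fermat: 7^{4} ≡ 1 (mod 5). 8 ≡ 0 (mod 4). So 7^{8} ≡ 7^{0} ≡ 1 (mod 5)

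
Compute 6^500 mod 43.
Using Fermat: 6^{42} ≡ 1 mod 43. 500 ≡ 38 mod 42. So 6^{500} ≡ 6^{38} ≡ 36 mod 43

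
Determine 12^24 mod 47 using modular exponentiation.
By repeated squaring mod 47: 12^{1}≡12, 12^{2}≡3, 12^{4}≡9, 12^{8}≡34, 12^{16}≡28. Then 12^{24} = 12^{16+8} ≡ 28 × 34 ≡ 12 mod 47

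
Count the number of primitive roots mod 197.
There are φ(197-1) = φ(196) = 84 primitive roots modulo 197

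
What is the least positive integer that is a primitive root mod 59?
g = 2. For each prime q|58: 2^{29}≡58, 2^{2}≡4, none ≡ 1, so ord_59(2) = 58 and 2 is a primitive root.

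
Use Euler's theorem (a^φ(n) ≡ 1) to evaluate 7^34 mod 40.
By Euler: 7^{16} ≡ 1 (mod 40) since gcd(7, 40) = 1. 34 = 2×16 + 2. So 7^{34} ≡ 7^{2} ≡ 9 (mod 40)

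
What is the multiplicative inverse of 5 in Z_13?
Since 13 is prime, by Fermat 5^(-1) ≡ 5^{11} ≡ 8 mod 13. Verify: 5 × 8 = 40 ≡ 1 mod 13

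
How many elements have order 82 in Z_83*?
Number of primitive roots mod 83 = φ(p-1) = φ(82) = 40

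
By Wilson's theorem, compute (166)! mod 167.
By Wilson's theorem, (166)! ≡ -1 ≡ 166 mod 167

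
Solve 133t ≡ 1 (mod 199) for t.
Since 199 is prime, by Fermat 133^(-1) ≡ 133^{197} ≡ 3 (mod 199). Verify: 133 × 3 = 399 ≡ 1 (mod 199)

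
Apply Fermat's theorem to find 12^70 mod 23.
By Fermat: 12^{22} ≡ 1 mod 23. 70 = 3×22 + 4. So 12^{70} ≡ 12^{4} ≡ 13 mod 23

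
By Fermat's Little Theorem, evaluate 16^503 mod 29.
By Fermat: 16^{28} ≡ 1 (mod 29). 503 ≡ 27 (mod 28). So 16^{503} ≡ 16^{27} ≡ 20 (mod 29)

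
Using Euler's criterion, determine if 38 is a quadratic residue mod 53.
By Euler's criterion: 38^{26} ≡ 1 mod 53. Since this equals 1, 38 is a QR.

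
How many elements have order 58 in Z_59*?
There are φ(59-1) = φ(58) = 28 primitive roots modulo 59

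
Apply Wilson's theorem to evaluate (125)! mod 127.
(126)! = (125)! × (126) ≡ -1 (mod 127). So (125)! ≡ -1 × (126)^(-1) ≡ (-1)×(-1) = 1 (mod 127)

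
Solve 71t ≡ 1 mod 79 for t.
Since 79 is prime, by Fermat 71^(-1) ≡ 71^{77} ≡ 69 mod 79. Verify: 71 × 69 = 4899 ≡ 1 mod 79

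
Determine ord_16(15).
Powers of 15 mod 16: 15^1≡15, 15^2≡1. Order = 2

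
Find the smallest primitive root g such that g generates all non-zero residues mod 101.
g = 2. For each prime q|100: 2^{50}≡100, 2^{20}≡95, none ≡ 1, so ord_101(2) = 100 and 2 is a primitive root.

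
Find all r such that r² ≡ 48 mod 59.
The square roots of 48 mod 59 are 15 and 44. Verify: 15² = 225 ≡ 48 mod 59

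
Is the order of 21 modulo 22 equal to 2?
Powers of 21 mod 22: 21^1≡21, 21^2≡1. First k with 21^k≡1 is k=2. Yes, ord_22(21) = 2.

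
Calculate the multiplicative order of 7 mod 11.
Powers of 7 mod 11: 7^1≡7, 7^2≡5, 7^3≡2, 7^4≡3, 7^5≡10, 7^6≡4, 7^7≡6, 7^8≡9, 7^9≡8, 7^10≡1. So the order of 7 is 10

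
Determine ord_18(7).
Powers of 7 mod 18: 7^1≡7, 7^2≡13, 7^3≡1. ord_18(7) = 3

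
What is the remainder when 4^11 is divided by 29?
By repeated squaring (mod 29): 4^{1}≡4, 4^{2}≡16, 4^{4}≡24, 4^{8}≡25. Then 4^{11} = 4^{8+2+1} ≡ 25 × 16 × 4 ≡ 5 (mod 29)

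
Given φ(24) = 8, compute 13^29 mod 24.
By Euler: 13^{8} ≡ 1 (mod 24) since gcd(13, 24) = 1. 29 = 3×8 + 5. So 13^{29} ≡ 13^{5} ≡ 13 (mod 24)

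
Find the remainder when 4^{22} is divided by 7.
By Fermat: 4^{6} ≡ 1 mod 7. 22 = 3×6 + 4. So 4^{22} ≡ 4^{4} ≡ 4 mod 7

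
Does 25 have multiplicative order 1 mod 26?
Powers of 25 mod 26: 25^1≡25, 25^2≡1. 25^1≡25≢1, so ord ≠ 1. No, the actual order is 2.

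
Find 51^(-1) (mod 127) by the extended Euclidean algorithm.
Extended GCD: 51(5) + 127(-2) = 1. So 51^(-1) ≡ 5 (mod 127). Verify: 51 × 5 = 255 ≡ 1 (mod 127)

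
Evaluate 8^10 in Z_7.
Using Fermat: 8^{6} ≡ 1 (mod 7). 10 ≡ 4 (mod 6). So 8^{10} ≡ 8^{4} ≡ 1 (mod 7)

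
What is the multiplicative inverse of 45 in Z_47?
Since 47 is prime, by Fermat 45^(-1) ≡ 45^{45} ≡ 23 mod 47. Verify: 45 × 23 = 1035 ≡ 1 mod 47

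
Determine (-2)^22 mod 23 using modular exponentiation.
Using Fermat: (-2)^{22} ≡ 1 (mod 23). 22 ≡ 0 (mod 22). So (-2)^{22} ≡ (-2)^{0} ≡ 1 (mod 23)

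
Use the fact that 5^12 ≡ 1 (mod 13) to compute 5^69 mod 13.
By Fermat: 5^{12} ≡ 1 (mod 13). 69 = 5×12 + 9. So 5^{69} ≡ 5^{9} ≡ 5 (mod 13)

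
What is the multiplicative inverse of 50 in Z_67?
Since 67 is prime, by Fermat 50^(-1) ≡ 50^{65} ≡ 63 (mod 67). Verify: 50 × 63 = 3150 ≡ 1 (mod 67)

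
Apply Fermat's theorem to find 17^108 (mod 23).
By Fermat: 17^{22} ≡ 1 (mod 23). 108 = 4×22 + 20. So 17^{108} ≡ 17^{20} ≡ 16 (mod 23)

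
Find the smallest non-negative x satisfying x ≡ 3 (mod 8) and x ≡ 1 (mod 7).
M = 8 × 7 = 56. M₁ = 7, y₁ ≡ 7 (mod 8). M₂ = 8, y₂ ≡ 1 (mod 7). x = 3×7×7 + 1×8×1 ≡ 43 (mod 56)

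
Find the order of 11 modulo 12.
Powers of 11 mod 12: 11^1≡11, 11^2≡1. ord_12(11) = 2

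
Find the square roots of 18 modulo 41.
The square roots of 18 mod 41 are 10 and 31. Verify: 10² = 100 ≡ 18 mod 41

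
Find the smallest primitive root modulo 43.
g = 3. Powers: [3, 9, 27, 38, 28, 41, 37, 25, ...] generates all 42 non-zero residues.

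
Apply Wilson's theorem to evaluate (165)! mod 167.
(166)! = (165)! × (166) ≡ -1 (mod 167). So (165)! ≡ -1 × (166)^(-1) ≡ (-1)×(-1) = 1 (mod 167)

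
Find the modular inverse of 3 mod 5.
Since 5 is prime, by Fermat 3^(-1) ≡ 3^{3} ≡ 2 (mod 5). Verify: 3 × 2 = 6 ≡ 1 (mod 5)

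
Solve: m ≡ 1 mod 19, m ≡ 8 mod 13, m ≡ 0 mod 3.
M = 19 × 13 × 3 = 741. M₁ = 39, y₁ ≡ 1 mod 19. M₂ = 57, y₂ ≡ 8 mod 13. M₃ = 247, y₃ ≡ 1 mod 3. m = 1×39×1 + 8×57×8 + 0×247×1 ≡ 723 mod 741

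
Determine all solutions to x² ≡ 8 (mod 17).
The square roots of 8 mod 17 are 12 and 5. Verify: 12² = 144 ≡ 8 (mod 17)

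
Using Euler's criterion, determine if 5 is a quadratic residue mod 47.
By Euler's criterion: 5^{23} ≡ 46 (mod 47). Since this equals -1 (≡ 46), 5 is not a QR.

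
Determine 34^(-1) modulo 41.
Since 41 is prime, by Fermat 34^(-1) ≡ 34^{39} ≡ 35 (mod 41). Verify: 34 × 35 = 1190 ≡ 1 (mod 41)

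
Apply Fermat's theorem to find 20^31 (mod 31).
By Fermat: 20^{30} ≡ 1 (mod 31). So 20^{31} = 20^{30} · 20^{1} ≡ 20^{1} ≡ 20 (mod 31)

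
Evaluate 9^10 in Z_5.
Using Fermat: 9^{4} ≡ 1 mod 5. 10 ≡ 2 mod 4. So 9^{10} ≡ 9^{2} ≡ 1 mod 5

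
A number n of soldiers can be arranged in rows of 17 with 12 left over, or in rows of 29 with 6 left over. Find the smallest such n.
M = 17 × 29 = 493. M₁ = 29, y₁ ≡ 10 mod 17. M₂ = 17, y₂ ≡ 12 mod 29. n = 12×29×10 + 6×17×12 ≡ 267 mod 493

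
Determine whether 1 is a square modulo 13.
By Euler's criterion: 1^{6} ≡ 1 (mod 13). Since this equals 1, 1 is a QR.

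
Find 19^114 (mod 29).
Using Fermat: 19^{28} ≡ 1 (mod 29). 114 ≡ 2 (mod 28). So 19^{114} ≡ 19^{2} ≡ 13 (mod 29)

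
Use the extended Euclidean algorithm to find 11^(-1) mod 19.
Extended GCD: 11(7) + 19(-4) = 1. So 11^(-1) ≡ 7 (mod 19). Verify: 11 × 7 = 77 ≡ 1 (mod 19)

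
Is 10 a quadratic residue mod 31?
By Euler's criterion: 10^{15} ≡ 1 mod 31. Since this equals 1, 10 is a QR.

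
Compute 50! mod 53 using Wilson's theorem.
(52)! = (50)! × (51) × (52) ≡ -1 mod 53. So (50)! ≡ -1 × [(52)(51)]^(-1) ≡ 26 mod 53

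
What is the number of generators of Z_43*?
Number of primitive roots mod 43 = φ(p-1) = φ(42) = 12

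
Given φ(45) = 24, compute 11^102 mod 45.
By Euler: 11^{24} ≡ 1 mod 45 since gcd(11, 45) = 1. 102 = 4×24 + 6. So 11^{102} ≡ 11^{6} ≡ 1 mod 45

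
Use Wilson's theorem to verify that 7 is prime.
(6)! mod 7 = 6. Since this equals -1 mod 7, Wilson confirms 7 is prime.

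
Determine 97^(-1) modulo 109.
Since 109 is prime, by Fermat 97^(-1) ≡ 97^{107} ≡ 9 mod 109. Verify: 97 × 9 = 873 ≡ 1 mod 109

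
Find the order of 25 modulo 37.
Powers of 25 mod 37: 25^1≡25, 25^2≡33, 25^3≡11, 25^4≡16, 25^5≡30, 25^6≡10, 25^7≡28, 25^8≡34, 25^9≡36, 25^10≡12, 25^11≡4, 25^12≡26, 25^13≡21, 25^14≡7, 25^15≡27, 25^16≡9, 25^17≡3, 25^18≡1. Order = 18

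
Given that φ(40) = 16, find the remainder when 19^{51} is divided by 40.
By Euler: 19^{16} ≡ 1 (mod 40) since gcd(19, 40) = 1. 51 = 3×16 + 3. So 19^{51} ≡ 19^{3} ≡ 19 (mod 40)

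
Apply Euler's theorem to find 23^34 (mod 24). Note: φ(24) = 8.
By Euler: 23^{8} ≡ 1 (mod 24) since gcd(23, 24) = 1. 34 = 4×8 + 2. So 23^{34} ≡ 23^{2} ≡ 1 (mod 24)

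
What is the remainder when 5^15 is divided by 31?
By repeated squaring (mod 31): 5^{1}≡5, 5^{2}≡25, 5^{4}≡5, 5^{8}≡25. Then 5^{15} = 5^{8+4+2+1} ≡ 25 × 5 × 25 × 5 ≡ 1 (mod 31)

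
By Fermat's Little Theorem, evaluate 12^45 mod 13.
By Fermat: 12^{12} ≡ 1 (mod 13). 45 = 3×12 + 9. So 12^{45} ≡ 12^{9} ≡ 12 (mod 13)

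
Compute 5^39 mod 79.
By repeated squaring (mod 79): 5^{1}≡5, 5^{2}≡25, 5^{4}≡72, 5^{8}≡49, 5^{16}≡31, 5^{32}≡13. Then 5^{39} = 5^{32+4+2+1} ≡ 13 × 72 × 25 × 5 ≡ 1 (mod 79)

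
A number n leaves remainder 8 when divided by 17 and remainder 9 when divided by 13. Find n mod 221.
M = 17 × 13 = 221. M₁ = 13, y₁ ≡ 4 mod 17. M₂ = 17, y₂ ≡ 10 mod 13. n = 8×13×4 + 9×17×10 ≡ 178 mod 221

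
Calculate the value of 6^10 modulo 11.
Using Fermat: 6^{10} ≡ 1 mod 11. 10 ≡ 0 mod 10. So 6^{10} ≡ 6^{0} ≡ 1 mod 11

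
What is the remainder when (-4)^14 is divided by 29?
By repeated squaring (mod 29): (-4)^{1}≡25, (-4)^{2}≡16, (-4)^{4}≡24, (-4)^{8}≡25. Then (-4)^{14} = (-4)^{8+4+2} ≡ 25 × 24 × 16 ≡ 1 (mod 29)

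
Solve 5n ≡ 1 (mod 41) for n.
Since 41 is prime, by Fermat 5^(-1) ≡ 5^{39} ≡ 33 (mod 41). Verify: 5 × 33 = 165 ≡ 1 (mod 41)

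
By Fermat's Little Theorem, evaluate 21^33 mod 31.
By Fermat: 21^{30} ≡ 1 (mod 31). So 21^{33} = 21^{30} · 21^{3} ≡ 21^{3} ≡ 23 (mod 31)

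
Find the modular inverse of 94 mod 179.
Since 179 is prime, by Fermat 94^(-1) ≡ 94^{177} ≡ 40 mod 179. Verify: 94 × 40 = 3760 ≡ 1 mod 179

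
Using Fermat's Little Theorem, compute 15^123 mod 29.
By Fermat: 15^{28} ≡ 1 (mod 29). 123 = 4×28 + 11. So 15^{123} ≡ 15^{11} ≡ 21 (mod 29)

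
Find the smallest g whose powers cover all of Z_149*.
g = 2. Powers: [2, 4, 8, 16, 32, 64, 128, 107, 65, ...] generates all 148 non-zero residues.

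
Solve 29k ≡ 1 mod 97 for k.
Since 97 is prime, by Fermat 29^(-1) ≡ 29^{95} ≡ 87 mod 97. Verify: 29 × 87 = 2523 ≡ 1 mod 97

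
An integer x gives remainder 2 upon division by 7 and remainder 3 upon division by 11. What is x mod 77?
M = 7 × 11 = 77. M₁ = 11, y₁ ≡ 2 mod 7. M₂ = 7, y₂ ≡ 8 mod 11. x = 2×11×2 + 3×7×8 ≡ 58 mod 77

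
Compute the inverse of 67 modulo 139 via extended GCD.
Extended GCD: 67(-56) + 139(27) = 1. So 67^(-1) ≡ -56 ≡ 83 (mod 139). Verify: 67 × 83 = 5561 ≡ 1 (mod 139)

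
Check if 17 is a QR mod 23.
By Euler's criterion: 17^{11} ≡ 22 mod 23. Since this equals -1 (≡ 22), 17 is not a QR.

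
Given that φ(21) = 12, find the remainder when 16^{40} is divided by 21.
By Euler: 16^{12} ≡ 1 mod 21 since gcd(16, 21) = 1. 40 = 3×12 + 4. So 16^{40} ≡ 16^{4} ≡ 16 mod 21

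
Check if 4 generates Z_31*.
4^{5} ≡ 1 mod 31 and 5 < 30, so ord_31(4) = 5 ≠ 30 and 4 is not a primitive root.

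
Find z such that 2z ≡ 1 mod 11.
Since 11 is prime, by Fermat 2^(-1) ≡ 2^{9} ≡ 6 mod 11. Verify: 2 × 6 = 12 ≡ 1 mod 11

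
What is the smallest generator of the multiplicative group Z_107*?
g = 2. For each prime q|106: 2^{53}≡106, 2^{2}≡4, none ≡ 1, so ord_107(2) = 106 and 2 is a primitive root.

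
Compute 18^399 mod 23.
Using Fermat: 18^{22} ≡ 1 mod 23. 399 ≡ 3 mod 22. So 18^{399} ≡ 18^{3} ≡ 13 mod 23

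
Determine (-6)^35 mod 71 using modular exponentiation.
By repeated squaring (mod 71): (-6)^{1}≡65, (-6)^{2}≡36, (-6)^{4}≡18, (-6)^{8}≡40, (-6)^{16}≡38, (-6)^{32}≡24. Then (-6)^{35} = (-6)^{32+2+1} ≡ 24 × 36 × 65 ≡ 70 (mod 71)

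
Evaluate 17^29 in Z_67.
By repeated squaring mod 67: 17^{1}≡17, 17^{2}≡21, 17^{4}≡39, 17^{8}≡47, 17^{16}≡65. Then 17^{29} = 17^{16+8+4+1} ≡ 65 × 47 × 39 × 17 ≡ 55 mod 67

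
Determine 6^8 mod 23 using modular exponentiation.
By repeated squaring mod 23: 6^{1}≡6, 6^{2}≡13, 6^{4}≡8, 6^{8}≡18. So 6^{8} ≡ 18 mod 23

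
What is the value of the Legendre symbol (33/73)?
(33/73) = 33^{36} mod 73 = -1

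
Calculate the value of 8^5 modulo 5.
Using Fermat: 8^{4} ≡ 1 mod 5. 5 ≡ 1 mod 4. So 8^{5} ≡ 8^{1} ≡ 3 mod 5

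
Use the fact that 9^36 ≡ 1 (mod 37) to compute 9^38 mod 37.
By Fermat: 9^{36} ≡ 1 (mod 37). So 9^{38} = 9^{36} · 9^{2} ≡ 9^{2} ≡ 7 (mod 37)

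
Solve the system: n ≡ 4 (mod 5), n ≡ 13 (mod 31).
M = 5 × 31 = 155. M₁ = 31, y₁ ≡ 1 (mod 5). M₂ = 5, y₂ ≡ 25 (mod 31). n = 4×31×1 + 13×5×25 ≡ 44 (mod 155)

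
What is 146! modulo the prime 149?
(148)! = (146)! × (147) × (148) ≡ -1 (mod 149). So (146)! ≡ -1 × [(148)(147)]^(-1) ≡ 74 (mod 149)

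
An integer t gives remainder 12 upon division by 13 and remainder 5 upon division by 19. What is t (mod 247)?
M = 13 × 19 = 247. M₁ = 19, y₁ ≡ 11 (mod 13). M₂ = 13, y₂ ≡ 3 (mod 19). t = 12×19×11 + 5×13×3 ≡ 233 (mod 247)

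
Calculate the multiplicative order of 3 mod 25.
Powers of 3 mod 25: 3^1≡3, 3^2≡9, 3^3≡2, 3^4≡6, 3^5≡18, 3^6≡4, 3^7≡12, 3^8≡11, 3^9≡8, 3^10≡24, 3^11≡22, 3^12≡16, 3^13≡23, 3^14≡19, 3^15≡7, 3^16≡21, 3^17≡13, 3^18≡14, 3^19≡17, 3^20≡1. Order = 20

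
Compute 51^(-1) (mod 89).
Since 89 is prime, by Fermat 51^(-1) ≡ 51^{87} ≡ 7 (mod 89). Verify: 51 × 7 = 357 ≡ 1 (mod 89)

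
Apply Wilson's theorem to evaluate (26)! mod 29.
(28)! = (26)! × (27) × (28) ≡ -1 (mod 29). So (26)! ≡ -1 × [(28)(27)]^(-1) ≡ 14 (mod 29)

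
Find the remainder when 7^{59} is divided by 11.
By Fermat: 7^{10} ≡ 1 (mod 11). 59 = 5×10 + 9. So 7^{59} ≡ 7^{9} ≡ 8 (mod 11)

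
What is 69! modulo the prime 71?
(70)! = (69)! × (70) ≡ -1 mod 71. So (69)! ≡ -1 × (70)^(-1) ≡ (-1)×(-1) = 1 mod 71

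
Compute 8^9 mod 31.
By repeated squaring (mod 31): 8^{1}≡8, 8^{2}≡2, 8^{4}≡4, 8^{8}≡16. Then 8^{9} = 8^{8+1} ≡ 16 × 8 ≡ 4 (mod 31)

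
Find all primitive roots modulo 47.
There are φ(46) = 22 primitive roots mod 47: {5, 10, 11, 13, 15, 19, 20, 22, 23, 26, 29, 30, 31, 33, 35, 38, 39, 40, 41, 43, 44, 45}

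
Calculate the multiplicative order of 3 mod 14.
Powers of 3 mod 14: 3^1≡3, 3^2≡9, 3^3≡13, 3^4≡11, 3^5≡5, 3^6≡1. ord_14(3) = 6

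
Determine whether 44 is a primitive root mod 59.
ord_59(44) divides 58. For each prime q|58: 44^{29}≡58, 44^{2}≡48, none ≡ 1. So 44 has order 58 and is a primitive root mod 59.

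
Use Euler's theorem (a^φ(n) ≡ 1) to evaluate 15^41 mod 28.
By Euler: 15^{12} ≡ 1 mod 28 since gcd(15, 28) = 1. 41 = 3×12 + 5. So 15^{41} ≡ 15^{5} ≡ 15 mod 28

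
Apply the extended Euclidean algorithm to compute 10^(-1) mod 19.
Extended GCD: 10(2) + 19(-1) = 1. So 10^(-1) ≡ 2 (mod 19). Verify: 10 × 2 = 20 ≡ 1 (mod 19)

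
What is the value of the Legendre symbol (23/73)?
(23/73) = 23^{36} mod 73 = 1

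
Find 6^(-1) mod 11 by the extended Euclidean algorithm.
Extended GCD: 6(2) + 11(-1) = 1. So 6^(-1) ≡ 2 mod 11. Verify: 6 × 2 = 12 ≡ 1 mod 11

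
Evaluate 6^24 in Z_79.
By repeated squaring (mod 79): 6^{1}≡6, 6^{2}≡36, 6^{4}≡32, 6^{8}≡76, 6^{16}≡9. Then 6^{24} = 6^{16+8} ≡ 9 × 76 ≡ 52 (mod 79)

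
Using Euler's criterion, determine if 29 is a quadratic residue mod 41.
By Euler's criterion: 29^{20} ≡ 40 (mod 41). Since this equals -1 (≡ 40), 29 is not a QR.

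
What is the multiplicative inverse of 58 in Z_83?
Since 83 is prime, by Fermat 58^(-1) ≡ 58^{81} ≡ 73 (mod 83). Verify: 58 × 73 = 4234 ≡ 1 (mod 83)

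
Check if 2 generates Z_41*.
2^{20} ≡ 1 mod 41 and 20 < 40, so ord_41(2) = 20 ≠ 40 and 2 is not a primitive root.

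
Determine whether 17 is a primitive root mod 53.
17^{26} ≡ 1 (mod 53) and 26 < 52, so ord_53(17) = 26 ≠ 52 and 17 is not a primitive root.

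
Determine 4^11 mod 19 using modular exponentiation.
By repeated squaring mod 19: 4^{1}≡4, 4^{2}≡16, 4^{4}≡9, 4^{8}≡5. Then 4^{11} = 4^{8+2+1} ≡ 5 × 16 × 4 ≡ 16 mod 19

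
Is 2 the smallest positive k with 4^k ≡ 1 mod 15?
Powers of 4 mod 15: 4^1≡4, 4^2≡1. First k with 4^k≡1 is k=2. Yes, ord_15(4) = 2.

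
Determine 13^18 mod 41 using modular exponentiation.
By repeated squaring mod 41: 13^{1}≡13, 13^{2}≡5, 13^{4}≡25, 13^{8}≡10, 13^{16}≡18. Then 13^{18} = 13^{16+2} ≡ 18 × 5 ≡ 8 mod 41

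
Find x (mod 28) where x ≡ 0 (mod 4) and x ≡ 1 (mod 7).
M = 4 × 7 = 28. M₁ = 7, y₁ ≡ 3 (mod 4). M₂ = 4, y₂ ≡ 2 (mod 7). x = 0×7×3 + 1×4×2 ≡ 8 (mod 28)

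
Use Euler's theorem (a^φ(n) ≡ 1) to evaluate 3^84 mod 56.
By Euler: 3^{24} ≡ 1 (mod 56) since gcd(3, 56) = 1. 84 = 3×24 + 12. So 3^{84} ≡ 3^{12} ≡ 1 (mod 56)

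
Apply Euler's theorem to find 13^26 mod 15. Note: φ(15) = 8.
By Euler: 13^{8} ≡ 1 mod 15 since gcd(13, 15) = 1. 26 = 3×8 + 2. So 13^{26} ≡ 13^{2} ≡ 4 mod 15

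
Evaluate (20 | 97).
(20/97) = 20^{48} mod 97 = -1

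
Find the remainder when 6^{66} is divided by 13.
By Fermat: 6^{12} ≡ 1 mod 13. 66 = 5×12 + 6. So 6^{66} ≡ 6^{6} ≡ 12 mod 13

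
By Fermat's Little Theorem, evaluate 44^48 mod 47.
By Fermat: 44^{46} ≡ 1 mod 47. So 44^{48} = 44^{46} · 44^{2} ≡ 44^{2} ≡ 9 mod 47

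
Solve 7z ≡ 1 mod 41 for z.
Since 41 is prime, by Fermat 7^(-1) ≡ 7^{39} ≡ 6 mod 41. Verify: 7 × 6 = 42 ≡ 1 mod 41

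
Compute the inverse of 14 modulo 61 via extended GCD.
Extended GCD: 14(-13) + 61(3) = 1. So 14^(-1) ≡ -13 ≡ 48 mod 61. Verify: 14 × 48 = 672 ≡ 1 mod 61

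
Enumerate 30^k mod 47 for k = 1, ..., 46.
30^1, 30^2, ..., 30^{46} mod 47: [30, 7, 22, 2, 13, 14, 44, 4, 26, 28, 41, 8, 5, 9, 35, 16, 10, 18, 23, 32, 20, 36, 46, 17, 40, 25, 45, 34, 33, 3, 43, 21, 19, 6, 39, 42, 38, 12, 31, 37, 29, 24, 15, 27, 11, 1]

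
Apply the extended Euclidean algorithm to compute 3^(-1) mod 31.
Extended GCD: 3(-10) + 31(1) = 1. So 3^(-1) ≡ -10 ≡ 21 mod 31. Verify: 3 × 21 = 63 ≡ 1 mod 31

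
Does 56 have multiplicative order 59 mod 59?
Powers of 56 mod 59: 56^1≡56, 56^2≡9, 56^3≡32, 56^4≡22, 56^5≡52, 56^6≡21, 56^7≡55, 56^8≡12, 56^9≡23, 56^10≡49, 56^11≡30, 56^12≡28, 56^13≡34, 56^14≡16, 56^15≡11, 56^16≡26, 56^17≡40, 56^18≡57, 56^19≡6, 56^20≡41, 56^21≡54, 56^22≡15, 56^23≡14, 56^24≡17, 56^25≡8, 56^26≡35, 56^27≡13, 56^28≡20, 56^29≡58, 56^30≡3, 56^31≡50, 56^32≡27, 56^33≡37, 56^34≡7, 56^35≡38, 56^36≡4, 56^37≡47, 56^38≡36, 56^39≡10, 56^40≡29, 56^41≡31, 56^42≡25, 56^43≡43, 56^44≡48, 56^45≡33, 56^46≡19, 56^47≡2, 56^48≡53, 56^49≡18, 56^50≡5, 56^51≡44, 56^52≡45, 56^53≡42, 56^54≡51, 56^55≡24, 56^56≡46, 56^57≡39, 56^58≡1. Already 56^58≡1, so the order is 58 < 59. No, the actual order is 58.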